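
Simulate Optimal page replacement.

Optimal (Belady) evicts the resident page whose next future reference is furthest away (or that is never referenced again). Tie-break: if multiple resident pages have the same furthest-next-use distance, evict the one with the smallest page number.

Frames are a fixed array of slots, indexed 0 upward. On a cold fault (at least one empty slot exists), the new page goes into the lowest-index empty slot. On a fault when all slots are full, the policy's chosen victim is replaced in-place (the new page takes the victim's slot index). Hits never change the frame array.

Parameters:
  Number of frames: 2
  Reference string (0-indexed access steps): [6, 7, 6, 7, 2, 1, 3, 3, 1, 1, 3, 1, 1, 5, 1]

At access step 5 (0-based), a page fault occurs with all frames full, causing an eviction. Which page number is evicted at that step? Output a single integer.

Answer: 2

Derivation:
Step 0: ref 6 -> FAULT, frames=[6,-]
Step 1: ref 7 -> FAULT, frames=[6,7]
Step 2: ref 6 -> HIT, frames=[6,7]
Step 3: ref 7 -> HIT, frames=[6,7]
Step 4: ref 2 -> FAULT, evict 6, frames=[2,7]
Step 5: ref 1 -> FAULT, evict 2, frames=[1,7]
At step 5: evicted page 2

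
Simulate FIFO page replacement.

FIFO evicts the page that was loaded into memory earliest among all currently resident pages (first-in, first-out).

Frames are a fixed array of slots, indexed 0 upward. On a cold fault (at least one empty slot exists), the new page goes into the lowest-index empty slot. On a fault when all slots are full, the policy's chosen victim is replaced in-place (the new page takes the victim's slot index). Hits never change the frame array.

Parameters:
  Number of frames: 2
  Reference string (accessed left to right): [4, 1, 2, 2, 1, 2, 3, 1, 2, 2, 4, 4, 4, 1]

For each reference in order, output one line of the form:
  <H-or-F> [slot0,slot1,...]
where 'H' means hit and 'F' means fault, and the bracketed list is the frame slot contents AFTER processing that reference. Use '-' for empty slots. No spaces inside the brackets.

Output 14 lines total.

F [4,-]
F [4,1]
F [2,1]
H [2,1]
H [2,1]
H [2,1]
F [2,3]
F [1,3]
F [1,2]
H [1,2]
F [4,2]
H [4,2]
H [4,2]
F [4,1]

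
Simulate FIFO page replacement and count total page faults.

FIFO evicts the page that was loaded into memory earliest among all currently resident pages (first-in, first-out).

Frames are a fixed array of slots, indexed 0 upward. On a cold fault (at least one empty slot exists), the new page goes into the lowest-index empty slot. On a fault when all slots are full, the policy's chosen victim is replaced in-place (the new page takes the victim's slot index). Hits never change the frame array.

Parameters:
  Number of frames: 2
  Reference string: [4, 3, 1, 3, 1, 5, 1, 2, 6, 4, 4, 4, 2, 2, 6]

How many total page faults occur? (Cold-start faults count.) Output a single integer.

Answer: 9

Derivation:
Step 0: ref 4 → FAULT, frames=[4,-]
Step 1: ref 3 → FAULT, frames=[4,3]
Step 2: ref 1 → FAULT (evict 4), frames=[1,3]
Step 3: ref 3 → HIT, frames=[1,3]
Step 4: ref 1 → HIT, frames=[1,3]
Step 5: ref 5 → FAULT (evict 3), frames=[1,5]
Step 6: ref 1 → HIT, frames=[1,5]
Step 7: ref 2 → FAULT (evict 1), frames=[2,5]
Step 8: ref 6 → FAULT (evict 5), frames=[2,6]
Step 9: ref 4 → FAULT (evict 2), frames=[4,6]
Step 10: ref 4 → HIT, frames=[4,6]
Step 11: ref 4 → HIT, frames=[4,6]
Step 12: ref 2 → FAULT (evict 6), frames=[4,2]
Step 13: ref 2 → HIT, frames=[4,2]
Step 14: ref 6 → FAULT (evict 4), frames=[6,2]
Total faults: 9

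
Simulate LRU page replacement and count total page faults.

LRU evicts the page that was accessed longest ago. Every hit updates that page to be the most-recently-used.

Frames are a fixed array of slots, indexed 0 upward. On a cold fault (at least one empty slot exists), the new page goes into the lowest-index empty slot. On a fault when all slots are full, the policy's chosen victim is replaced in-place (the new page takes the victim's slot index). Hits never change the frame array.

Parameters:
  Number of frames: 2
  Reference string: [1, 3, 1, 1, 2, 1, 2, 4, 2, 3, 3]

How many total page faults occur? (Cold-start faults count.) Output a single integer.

Step 0: ref 1 → FAULT, frames=[1,-]
Step 1: ref 3 → FAULT, frames=[1,3]
Step 2: ref 1 → HIT, frames=[1,3]
Step 3: ref 1 → HIT, frames=[1,3]
Step 4: ref 2 → FAULT (evict 3), frames=[1,2]
Step 5: ref 1 → HIT, frames=[1,2]
Step 6: ref 2 → HIT, frames=[1,2]
Step 7: ref 4 → FAULT (evict 1), frames=[4,2]
Step 8: ref 2 → HIT, frames=[4,2]
Step 9: ref 3 → FAULT (evict 4), frames=[3,2]
Step 10: ref 3 → HIT, frames=[3,2]
Total faults: 5

Answer: 5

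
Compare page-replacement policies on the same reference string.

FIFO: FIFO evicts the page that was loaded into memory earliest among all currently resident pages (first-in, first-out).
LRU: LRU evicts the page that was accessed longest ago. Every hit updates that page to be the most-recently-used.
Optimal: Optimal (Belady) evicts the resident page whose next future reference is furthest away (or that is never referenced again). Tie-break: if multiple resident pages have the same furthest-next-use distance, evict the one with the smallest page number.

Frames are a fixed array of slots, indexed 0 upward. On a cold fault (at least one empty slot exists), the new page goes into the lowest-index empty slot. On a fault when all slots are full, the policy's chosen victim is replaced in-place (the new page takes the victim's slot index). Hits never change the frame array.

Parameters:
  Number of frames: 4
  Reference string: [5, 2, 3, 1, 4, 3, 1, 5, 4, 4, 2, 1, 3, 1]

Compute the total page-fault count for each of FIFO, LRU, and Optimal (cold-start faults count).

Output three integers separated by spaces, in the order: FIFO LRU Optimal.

--- FIFO ---
  step 0: ref 5 -> FAULT, frames=[5,-,-,-] (faults so far: 1)
  step 1: ref 2 -> FAULT, frames=[5,2,-,-] (faults so far: 2)
  step 2: ref 3 -> FAULT, frames=[5,2,3,-] (faults so far: 3)
  step 3: ref 1 -> FAULT, frames=[5,2,3,1] (faults so far: 4)
  step 4: ref 4 -> FAULT, evict 5, frames=[4,2,3,1] (faults so far: 5)
  step 5: ref 3 -> HIT, frames=[4,2,3,1] (faults so far: 5)
  step 6: ref 1 -> HIT, frames=[4,2,3,1] (faults so far: 5)
  step 7: ref 5 -> FAULT, evict 2, frames=[4,5,3,1] (faults so far: 6)
  step 8: ref 4 -> HIT, frames=[4,5,3,1] (faults so far: 6)
  step 9: ref 4 -> HIT, frames=[4,5,3,1] (faults so far: 6)
  step 10: ref 2 -> FAULT, evict 3, frames=[4,5,2,1] (faults so far: 7)
  step 11: ref 1 -> HIT, frames=[4,5,2,1] (faults so far: 7)
  step 12: ref 3 -> FAULT, evict 1, frames=[4,5,2,3] (faults so far: 8)
  step 13: ref 1 -> FAULT, evict 4, frames=[1,5,2,3] (faults so far: 9)
  FIFO total faults: 9
--- LRU ---
  step 0: ref 5 -> FAULT, frames=[5,-,-,-] (faults so far: 1)
  step 1: ref 2 -> FAULT, frames=[5,2,-,-] (faults so far: 2)
  step 2: ref 3 -> FAULT, frames=[5,2,3,-] (faults so far: 3)
  step 3: ref 1 -> FAULT, frames=[5,2,3,1] (faults so far: 4)
  step 4: ref 4 -> FAULT, evict 5, frames=[4,2,3,1] (faults so far: 5)
  step 5: ref 3 -> HIT, frames=[4,2,3,1] (faults so far: 5)
  step 6: ref 1 -> HIT, frames=[4,2,3,1] (faults so far: 5)
  step 7: ref 5 -> FAULT, evict 2, frames=[4,5,3,1] (faults so far: 6)
  step 8: ref 4 -> HIT, frames=[4,5,3,1] (faults so far: 6)
  step 9: ref 4 -> HIT, frames=[4,5,3,1] (faults so far: 6)
  step 10: ref 2 -> FAULT, evict 3, frames=[4,5,2,1] (faults so far: 7)
  step 11: ref 1 -> HIT, frames=[4,5,2,1] (faults so far: 7)
  step 12: ref 3 -> FAULT, evict 5, frames=[4,3,2,1] (faults so far: 8)
  step 13: ref 1 -> HIT, frames=[4,3,2,1] (faults so far: 8)
  LRU total faults: 8
--- Optimal ---
  step 0: ref 5 -> FAULT, frames=[5,-,-,-] (faults so far: 1)
  step 1: ref 2 -> FAULT, frames=[5,2,-,-] (faults so far: 2)
  step 2: ref 3 -> FAULT, frames=[5,2,3,-] (faults so far: 3)
  step 3: ref 1 -> FAULT, frames=[5,2,3,1] (faults so far: 4)
  step 4: ref 4 -> FAULT, evict 2, frames=[5,4,3,1] (faults so far: 5)
  step 5: ref 3 -> HIT, frames=[5,4,3,1] (faults so far: 5)
  step 6: ref 1 -> HIT, frames=[5,4,3,1] (faults so far: 5)
  step 7: ref 5 -> HIT, frames=[5,4,3,1] (faults so far: 5)
  step 8: ref 4 -> HIT, frames=[5,4,3,1] (faults so far: 5)
  step 9: ref 4 -> HIT, frames=[5,4,3,1] (faults so far: 5)
  step 10: ref 2 -> FAULT, evict 4, frames=[5,2,3,1] (faults so far: 6)
  step 11: ref 1 -> HIT, frames=[5,2,3,1] (faults so far: 6)
  step 12: ref 3 -> HIT, frames=[5,2,3,1] (faults so far: 6)
  step 13: ref 1 -> HIT, frames=[5,2,3,1] (faults so far: 6)
  Optimal total faults: 6

Answer: 9 8 6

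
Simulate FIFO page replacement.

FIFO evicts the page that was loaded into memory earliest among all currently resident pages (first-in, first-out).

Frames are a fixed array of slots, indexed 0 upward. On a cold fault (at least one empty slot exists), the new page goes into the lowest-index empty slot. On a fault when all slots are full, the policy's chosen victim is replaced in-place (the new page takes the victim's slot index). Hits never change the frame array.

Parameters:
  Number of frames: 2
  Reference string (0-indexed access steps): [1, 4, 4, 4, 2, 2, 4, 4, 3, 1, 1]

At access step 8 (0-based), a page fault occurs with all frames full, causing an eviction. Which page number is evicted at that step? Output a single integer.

Step 0: ref 1 -> FAULT, frames=[1,-]
Step 1: ref 4 -> FAULT, frames=[1,4]
Step 2: ref 4 -> HIT, frames=[1,4]
Step 3: ref 4 -> HIT, frames=[1,4]
Step 4: ref 2 -> FAULT, evict 1, frames=[2,4]
Step 5: ref 2 -> HIT, frames=[2,4]
Step 6: ref 4 -> HIT, frames=[2,4]
Step 7: ref 4 -> HIT, frames=[2,4]
Step 8: ref 3 -> FAULT, evict 4, frames=[2,3]
At step 8: evicted page 4

Answer: 4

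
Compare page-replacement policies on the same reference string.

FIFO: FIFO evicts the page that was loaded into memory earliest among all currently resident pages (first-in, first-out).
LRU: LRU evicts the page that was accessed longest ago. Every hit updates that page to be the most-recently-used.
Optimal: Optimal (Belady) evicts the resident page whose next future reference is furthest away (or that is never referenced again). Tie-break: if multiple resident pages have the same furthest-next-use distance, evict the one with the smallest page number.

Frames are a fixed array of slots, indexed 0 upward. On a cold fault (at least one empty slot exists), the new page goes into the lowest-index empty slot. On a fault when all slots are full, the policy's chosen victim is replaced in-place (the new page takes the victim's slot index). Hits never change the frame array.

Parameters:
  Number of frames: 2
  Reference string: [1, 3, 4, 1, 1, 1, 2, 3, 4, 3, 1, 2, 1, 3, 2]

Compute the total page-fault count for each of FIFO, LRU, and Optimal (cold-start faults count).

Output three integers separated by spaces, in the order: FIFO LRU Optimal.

--- FIFO ---
  step 0: ref 1 -> FAULT, frames=[1,-] (faults so far: 1)
  step 1: ref 3 -> FAULT, frames=[1,3] (faults so far: 2)
  step 2: ref 4 -> FAULT, evict 1, frames=[4,3] (faults so far: 3)
  step 3: ref 1 -> FAULT, evict 3, frames=[4,1] (faults so far: 4)
  step 4: ref 1 -> HIT, frames=[4,1] (faults so far: 4)
  step 5: ref 1 -> HIT, frames=[4,1] (faults so far: 4)
  step 6: ref 2 -> FAULT, evict 4, frames=[2,1] (faults so far: 5)
  step 7: ref 3 -> FAULT, evict 1, frames=[2,3] (faults so far: 6)
  step 8: ref 4 -> FAULT, evict 2, frames=[4,3] (faults so far: 7)
  step 9: ref 3 -> HIT, frames=[4,3] (faults so far: 7)
  step 10: ref 1 -> FAULT, evict 3, frames=[4,1] (faults so far: 8)
  step 11: ref 2 -> FAULT, evict 4, frames=[2,1] (faults so far: 9)
  step 12: ref 1 -> HIT, frames=[2,1] (faults so far: 9)
  step 13: ref 3 -> FAULT, evict 1, frames=[2,3] (faults so far: 10)
  step 14: ref 2 -> HIT, frames=[2,3] (faults so far: 10)
  FIFO total faults: 10
--- LRU ---
  step 0: ref 1 -> FAULT, frames=[1,-] (faults so far: 1)
  step 1: ref 3 -> FAULT, frames=[1,3] (faults so far: 2)
  step 2: ref 4 -> FAULT, evict 1, frames=[4,3] (faults so far: 3)
  step 3: ref 1 -> FAULT, evict 3, frames=[4,1] (faults so far: 4)
  step 4: ref 1 -> HIT, frames=[4,1] (faults so far: 4)
  step 5: ref 1 -> HIT, frames=[4,1] (faults so far: 4)
  step 6: ref 2 -> FAULT, evict 4, frames=[2,1] (faults so far: 5)
  step 7: ref 3 -> FAULT, evict 1, frames=[2,3] (faults so far: 6)
  step 8: ref 4 -> FAULT, evict 2, frames=[4,3] (faults so far: 7)
  step 9: ref 3 -> HIT, frames=[4,3] (faults so far: 7)
  step 10: ref 1 -> FAULT, evict 4, frames=[1,3] (faults so far: 8)
  step 11: ref 2 -> FAULT, evict 3, frames=[1,2] (faults so far: 9)
  step 12: ref 1 -> HIT, frames=[1,2] (faults so far: 9)
  step 13: ref 3 -> FAULT, evict 2, frames=[1,3] (faults so far: 10)
  step 14: ref 2 -> FAULT, evict 1, frames=[2,3] (faults so far: 11)
  LRU total faults: 11
--- Optimal ---
  step 0: ref 1 -> FAULT, frames=[1,-] (faults so far: 1)
  step 1: ref 3 -> FAULT, frames=[1,3] (faults so far: 2)
  step 2: ref 4 -> FAULT, evict 3, frames=[1,4] (faults so far: 3)
  step 3: ref 1 -> HIT, frames=[1,4] (faults so far: 3)
  step 4: ref 1 -> HIT, frames=[1,4] (faults so far: 3)
  step 5: ref 1 -> HIT, frames=[1,4] (faults so far: 3)
  step 6: ref 2 -> FAULT, evict 1, frames=[2,4] (faults so far: 4)
  step 7: ref 3 -> FAULT, evict 2, frames=[3,4] (faults so far: 5)
  step 8: ref 4 -> HIT, frames=[3,4] (faults so far: 5)
  step 9: ref 3 -> HIT, frames=[3,4] (faults so far: 5)
  step 10: ref 1 -> FAULT, evict 4, frames=[3,1] (faults so far: 6)
  step 11: ref 2 -> FAULT, evict 3, frames=[2,1] (faults so far: 7)
  step 12: ref 1 -> HIT, frames=[2,1] (faults so far: 7)
  step 13: ref 3 -> FAULT, evict 1, frames=[2,3] (faults so far: 8)
  step 14: ref 2 -> HIT, frames=[2,3] (faults so far: 8)
  Optimal total faults: 8

Answer: 10 11 8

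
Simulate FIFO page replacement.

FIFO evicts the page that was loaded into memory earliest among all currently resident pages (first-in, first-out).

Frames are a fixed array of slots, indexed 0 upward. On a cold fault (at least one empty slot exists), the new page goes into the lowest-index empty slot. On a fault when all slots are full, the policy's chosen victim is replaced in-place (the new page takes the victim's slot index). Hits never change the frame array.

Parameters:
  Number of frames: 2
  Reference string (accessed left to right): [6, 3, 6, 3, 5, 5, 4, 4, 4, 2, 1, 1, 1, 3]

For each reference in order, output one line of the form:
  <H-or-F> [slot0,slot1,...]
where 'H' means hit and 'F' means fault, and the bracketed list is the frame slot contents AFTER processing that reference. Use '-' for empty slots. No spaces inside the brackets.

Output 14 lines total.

F [6,-]
F [6,3]
H [6,3]
H [6,3]
F [5,3]
H [5,3]
F [5,4]
H [5,4]
H [5,4]
F [2,4]
F [2,1]
H [2,1]
H [2,1]
F [3,1]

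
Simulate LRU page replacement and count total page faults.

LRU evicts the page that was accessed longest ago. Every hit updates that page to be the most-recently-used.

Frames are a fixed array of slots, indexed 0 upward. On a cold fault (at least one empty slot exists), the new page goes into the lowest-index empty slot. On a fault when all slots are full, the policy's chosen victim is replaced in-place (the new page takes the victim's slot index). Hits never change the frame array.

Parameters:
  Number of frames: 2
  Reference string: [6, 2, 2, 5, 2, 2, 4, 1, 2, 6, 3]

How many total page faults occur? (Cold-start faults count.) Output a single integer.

Answer: 8

Derivation:
Step 0: ref 6 → FAULT, frames=[6,-]
Step 1: ref 2 → FAULT, frames=[6,2]
Step 2: ref 2 → HIT, frames=[6,2]
Step 3: ref 5 → FAULT (evict 6), frames=[5,2]
Step 4: ref 2 → HIT, frames=[5,2]
Step 5: ref 2 → HIT, frames=[5,2]
Step 6: ref 4 → FAULT (evict 5), frames=[4,2]
Step 7: ref 1 → FAULT (evict 2), frames=[4,1]
Step 8: ref 2 → FAULT (evict 4), frames=[2,1]
Step 9: ref 6 → FAULT (evict 1), frames=[2,6]
Step 10: ref 3 → FAULT (evict 2), frames=[3,6]
Total faults: 8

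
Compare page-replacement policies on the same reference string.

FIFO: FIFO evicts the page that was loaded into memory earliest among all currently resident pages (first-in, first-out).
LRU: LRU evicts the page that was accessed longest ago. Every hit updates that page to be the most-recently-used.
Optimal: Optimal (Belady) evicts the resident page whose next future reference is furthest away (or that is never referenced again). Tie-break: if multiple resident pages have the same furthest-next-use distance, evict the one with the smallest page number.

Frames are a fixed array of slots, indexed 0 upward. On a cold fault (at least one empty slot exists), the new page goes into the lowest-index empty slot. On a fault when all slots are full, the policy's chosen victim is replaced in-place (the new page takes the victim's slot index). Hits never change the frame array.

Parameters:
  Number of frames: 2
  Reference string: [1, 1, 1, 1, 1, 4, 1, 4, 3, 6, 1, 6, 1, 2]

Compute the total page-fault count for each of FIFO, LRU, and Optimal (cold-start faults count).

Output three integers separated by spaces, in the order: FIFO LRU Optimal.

Answer: 6 6 5

Derivation:
--- FIFO ---
  step 0: ref 1 -> FAULT, frames=[1,-] (faults so far: 1)
  step 1: ref 1 -> HIT, frames=[1,-] (faults so far: 1)
  step 2: ref 1 -> HIT, frames=[1,-] (faults so far: 1)
  step 3: ref 1 -> HIT, frames=[1,-] (faults so far: 1)
  step 4: ref 1 -> HIT, frames=[1,-] (faults so far: 1)
  step 5: ref 4 -> FAULT, frames=[1,4] (faults so far: 2)
  step 6: ref 1 -> HIT, frames=[1,4] (faults so far: 2)
  step 7: ref 4 -> HIT, frames=[1,4] (faults so far: 2)
  step 8: ref 3 -> FAULT, evict 1, frames=[3,4] (faults so far: 3)
  step 9: ref 6 -> FAULT, evict 4, frames=[3,6] (faults so far: 4)
  step 10: ref 1 -> FAULT, evict 3, frames=[1,6] (faults so far: 5)
  step 11: ref 6 -> HIT, frames=[1,6] (faults so far: 5)
  step 12: ref 1 -> HIT, frames=[1,6] (faults so far: 5)
  step 13: ref 2 -> FAULT, evict 6, frames=[1,2] (faults so far: 6)
  FIFO total faults: 6
--- LRU ---
  step 0: ref 1 -> FAULT, frames=[1,-] (faults so far: 1)
  step 1: ref 1 -> HIT, frames=[1,-] (faults so far: 1)
  step 2: ref 1 -> HIT, frames=[1,-] (faults so far: 1)
  step 3: ref 1 -> HIT, frames=[1,-] (faults so far: 1)
  step 4: ref 1 -> HIT, frames=[1,-] (faults so far: 1)
  step 5: ref 4 -> FAULT, frames=[1,4] (faults so far: 2)
  step 6: ref 1 -> HIT, frames=[1,4] (faults so far: 2)
  step 7: ref 4 -> HIT, frames=[1,4] (faults so far: 2)
  step 8: ref 3 -> FAULT, evict 1, frames=[3,4] (faults so far: 3)
  step 9: ref 6 -> FAULT, evict 4, frames=[3,6] (faults so far: 4)
  step 10: ref 1 -> FAULT, evict 3, frames=[1,6] (faults so far: 5)
  step 11: ref 6 -> HIT, frames=[1,6] (faults so far: 5)
  step 12: ref 1 -> HIT, frames=[1,6] (faults so far: 5)
  step 13: ref 2 -> FAULT, evict 6, frames=[1,2] (faults so far: 6)
  LRU total faults: 6
--- Optimal ---
  step 0: ref 1 -> FAULT, frames=[1,-] (faults so far: 1)
  step 1: ref 1 -> HIT, frames=[1,-] (faults so far: 1)
  step 2: ref 1 -> HIT, frames=[1,-] (faults so far: 1)
  step 3: ref 1 -> HIT, frames=[1,-] (faults so far: 1)
  step 4: ref 1 -> HIT, frames=[1,-] (faults so far: 1)
  step 5: ref 4 -> FAULT, frames=[1,4] (faults so far: 2)
  step 6: ref 1 -> HIT, frames=[1,4] (faults so far: 2)
  step 7: ref 4 -> HIT, frames=[1,4] (faults so far: 2)
  step 8: ref 3 -> FAULT, evict 4, frames=[1,3] (faults so far: 3)
  step 9: ref 6 -> FAULT, evict 3, frames=[1,6] (faults so far: 4)
  step 10: ref 1 -> HIT, frames=[1,6] (faults so far: 4)
  step 11: ref 6 -> HIT, frames=[1,6] (faults so far: 4)
  step 12: ref 1 -> HIT, frames=[1,6] (faults so far: 4)
  step 13: ref 2 -> FAULT, evict 1, frames=[2,6] (faults so far: 5)
  Optimal total faults: 5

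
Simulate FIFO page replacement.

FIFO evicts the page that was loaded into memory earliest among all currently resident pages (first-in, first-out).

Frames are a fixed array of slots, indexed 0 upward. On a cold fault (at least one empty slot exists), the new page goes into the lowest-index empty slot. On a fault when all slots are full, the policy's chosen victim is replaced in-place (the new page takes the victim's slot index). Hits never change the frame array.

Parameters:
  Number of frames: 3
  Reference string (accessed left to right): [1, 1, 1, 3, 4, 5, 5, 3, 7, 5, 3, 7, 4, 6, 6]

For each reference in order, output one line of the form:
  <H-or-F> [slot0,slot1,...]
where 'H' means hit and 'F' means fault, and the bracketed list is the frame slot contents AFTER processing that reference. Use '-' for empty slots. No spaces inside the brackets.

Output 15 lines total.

F [1,-,-]
H [1,-,-]
H [1,-,-]
F [1,3,-]
F [1,3,4]
F [5,3,4]
H [5,3,4]
H [5,3,4]
F [5,7,4]
H [5,7,4]
F [5,7,3]
H [5,7,3]
F [4,7,3]
F [4,6,3]
H [4,6,3]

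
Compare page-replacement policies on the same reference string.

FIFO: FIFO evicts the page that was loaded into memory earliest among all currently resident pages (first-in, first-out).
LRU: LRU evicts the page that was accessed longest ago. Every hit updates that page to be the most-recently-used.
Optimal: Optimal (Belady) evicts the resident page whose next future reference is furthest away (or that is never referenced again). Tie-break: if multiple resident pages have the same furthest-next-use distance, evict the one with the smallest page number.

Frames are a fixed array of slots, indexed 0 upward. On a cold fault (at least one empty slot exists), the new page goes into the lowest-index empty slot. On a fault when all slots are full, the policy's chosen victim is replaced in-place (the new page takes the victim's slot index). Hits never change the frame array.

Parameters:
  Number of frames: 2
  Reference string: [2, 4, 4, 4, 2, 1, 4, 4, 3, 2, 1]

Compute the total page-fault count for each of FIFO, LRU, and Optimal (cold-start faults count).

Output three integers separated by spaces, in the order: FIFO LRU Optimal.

Answer: 6 7 5

Derivation:
--- FIFO ---
  step 0: ref 2 -> FAULT, frames=[2,-] (faults so far: 1)
  step 1: ref 4 -> FAULT, frames=[2,4] (faults so far: 2)
  step 2: ref 4 -> HIT, frames=[2,4] (faults so far: 2)
  step 3: ref 4 -> HIT, frames=[2,4] (faults so far: 2)
  step 4: ref 2 -> HIT, frames=[2,4] (faults so far: 2)
  step 5: ref 1 -> FAULT, evict 2, frames=[1,4] (faults so far: 3)
  step 6: ref 4 -> HIT, frames=[1,4] (faults so far: 3)
  step 7: ref 4 -> HIT, frames=[1,4] (faults so far: 3)
  step 8: ref 3 -> FAULT, evict 4, frames=[1,3] (faults so far: 4)
  step 9: ref 2 -> FAULT, evict 1, frames=[2,3] (faults so far: 5)
  step 10: ref 1 -> FAULT, evict 3, frames=[2,1] (faults so far: 6)
  FIFO total faults: 6
--- LRU ---
  step 0: ref 2 -> FAULT, frames=[2,-] (faults so far: 1)
  step 1: ref 4 -> FAULT, frames=[2,4] (faults so far: 2)
  step 2: ref 4 -> HIT, frames=[2,4] (faults so far: 2)
  step 3: ref 4 -> HIT, frames=[2,4] (faults so far: 2)
  step 4: ref 2 -> HIT, frames=[2,4] (faults so far: 2)
  step 5: ref 1 -> FAULT, evict 4, frames=[2,1] (faults so far: 3)
  step 6: ref 4 -> FAULT, evict 2, frames=[4,1] (faults so far: 4)
  step 7: ref 4 -> HIT, frames=[4,1] (faults so far: 4)
  step 8: ref 3 -> FAULT, evict 1, frames=[4,3] (faults so far: 5)
  step 9: ref 2 -> FAULT, evict 4, frames=[2,3] (faults so far: 6)
  step 10: ref 1 -> FAULT, evict 3, frames=[2,1] (faults so far: 7)
  LRU total faults: 7
--- Optimal ---
  step 0: ref 2 -> FAULT, frames=[2,-] (faults so far: 1)
  step 1: ref 4 -> FAULT, frames=[2,4] (faults so far: 2)
  step 2: ref 4 -> HIT, frames=[2,4] (faults so far: 2)
  step 3: ref 4 -> HIT, frames=[2,4] (faults so far: 2)
  step 4: ref 2 -> HIT, frames=[2,4] (faults so far: 2)
  step 5: ref 1 -> FAULT, evict 2, frames=[1,4] (faults so far: 3)
  step 6: ref 4 -> HIT, frames=[1,4] (faults so far: 3)
  step 7: ref 4 -> HIT, frames=[1,4] (faults so far: 3)
  step 8: ref 3 -> FAULT, evict 4, frames=[1,3] (faults so far: 4)
  step 9: ref 2 -> FAULT, evict 3, frames=[1,2] (faults so far: 5)
  step 10: ref 1 -> HIT, frames=[1,2] (faults so far: 5)
  Optimal total faults: 5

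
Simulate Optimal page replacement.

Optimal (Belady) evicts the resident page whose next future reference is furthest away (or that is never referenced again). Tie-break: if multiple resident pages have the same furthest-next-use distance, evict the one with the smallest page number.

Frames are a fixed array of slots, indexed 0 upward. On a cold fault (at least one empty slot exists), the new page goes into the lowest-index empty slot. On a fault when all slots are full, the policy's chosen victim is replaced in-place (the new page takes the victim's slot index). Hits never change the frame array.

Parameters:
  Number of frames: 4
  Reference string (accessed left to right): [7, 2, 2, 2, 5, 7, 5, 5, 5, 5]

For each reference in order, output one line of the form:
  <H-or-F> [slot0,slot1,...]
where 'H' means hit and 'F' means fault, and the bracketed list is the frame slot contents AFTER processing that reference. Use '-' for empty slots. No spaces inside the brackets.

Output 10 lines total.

F [7,-,-,-]
F [7,2,-,-]
H [7,2,-,-]
H [7,2,-,-]
F [7,2,5,-]
H [7,2,5,-]
H [7,2,5,-]
H [7,2,5,-]
H [7,2,5,-]
H [7,2,5,-]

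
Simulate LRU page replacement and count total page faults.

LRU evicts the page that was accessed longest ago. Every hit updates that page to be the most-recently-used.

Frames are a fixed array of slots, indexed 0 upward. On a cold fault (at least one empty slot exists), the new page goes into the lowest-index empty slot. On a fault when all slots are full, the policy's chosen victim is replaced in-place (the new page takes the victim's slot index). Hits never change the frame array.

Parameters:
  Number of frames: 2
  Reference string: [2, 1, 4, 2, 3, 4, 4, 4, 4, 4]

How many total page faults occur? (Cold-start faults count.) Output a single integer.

Step 0: ref 2 → FAULT, frames=[2,-]
Step 1: ref 1 → FAULT, frames=[2,1]
Step 2: ref 4 → FAULT (evict 2), frames=[4,1]
Step 3: ref 2 → FAULT (evict 1), frames=[4,2]
Step 4: ref 3 → FAULT (evict 4), frames=[3,2]
Step 5: ref 4 → FAULT (evict 2), frames=[3,4]
Step 6: ref 4 → HIT, frames=[3,4]
Step 7: ref 4 → HIT, frames=[3,4]
Step 8: ref 4 → HIT, frames=[3,4]
Step 9: ref 4 → HIT, frames=[3,4]
Total faults: 6

Answer: 6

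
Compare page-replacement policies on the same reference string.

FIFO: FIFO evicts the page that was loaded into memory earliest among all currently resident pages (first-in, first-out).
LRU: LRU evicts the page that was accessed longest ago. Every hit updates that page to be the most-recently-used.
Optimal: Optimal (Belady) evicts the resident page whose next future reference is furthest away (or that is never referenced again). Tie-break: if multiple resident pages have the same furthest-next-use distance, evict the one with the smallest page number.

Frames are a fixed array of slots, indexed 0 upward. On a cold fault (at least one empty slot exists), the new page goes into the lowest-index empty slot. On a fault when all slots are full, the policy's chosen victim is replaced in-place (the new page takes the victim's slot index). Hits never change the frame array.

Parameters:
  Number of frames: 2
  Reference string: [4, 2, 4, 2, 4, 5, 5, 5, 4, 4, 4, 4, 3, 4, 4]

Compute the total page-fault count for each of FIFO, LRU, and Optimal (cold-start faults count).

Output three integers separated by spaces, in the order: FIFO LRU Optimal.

Answer: 5 4 4

Derivation:
--- FIFO ---
  step 0: ref 4 -> FAULT, frames=[4,-] (faults so far: 1)
  step 1: ref 2 -> FAULT, frames=[4,2] (faults so far: 2)
  step 2: ref 4 -> HIT, frames=[4,2] (faults so far: 2)
  step 3: ref 2 -> HIT, frames=[4,2] (faults so far: 2)
  step 4: ref 4 -> HIT, frames=[4,2] (faults so far: 2)
  step 5: ref 5 -> FAULT, evict 4, frames=[5,2] (faults so far: 3)
  step 6: ref 5 -> HIT, frames=[5,2] (faults so far: 3)
  step 7: ref 5 -> HIT, frames=[5,2] (faults so far: 3)
  step 8: ref 4 -> FAULT, evict 2, frames=[5,4] (faults so far: 4)
  step 9: ref 4 -> HIT, frames=[5,4] (faults so far: 4)
  step 10: ref 4 -> HIT, frames=[5,4] (faults so far: 4)
  step 11: ref 4 -> HIT, frames=[5,4] (faults so far: 4)
  step 12: ref 3 -> FAULT, evict 5, frames=[3,4] (faults so far: 5)
  step 13: ref 4 -> HIT, frames=[3,4] (faults so far: 5)
  step 14: ref 4 -> HIT, frames=[3,4] (faults so far: 5)
  FIFO total faults: 5
--- LRU ---
  step 0: ref 4 -> FAULT, frames=[4,-] (faults so far: 1)
  step 1: ref 2 -> FAULT, frames=[4,2] (faults so far: 2)
  step 2: ref 4 -> HIT, frames=[4,2] (faults so far: 2)
  step 3: ref 2 -> HIT, frames=[4,2] (faults so far: 2)
  step 4: ref 4 -> HIT, frames=[4,2] (faults so far: 2)
  step 5: ref 5 -> FAULT, evict 2, frames=[4,5] (faults so far: 3)
  step 6: ref 5 -> HIT, frames=[4,5] (faults so far: 3)
  step 7: ref 5 -> HIT, frames=[4,5] (faults so far: 3)
  step 8: ref 4 -> HIT, frames=[4,5] (faults so far: 3)
  step 9: ref 4 -> HIT, frames=[4,5] (faults so far: 3)
  step 10: ref 4 -> HIT, frames=[4,5] (faults so far: 3)
  step 11: ref 4 -> HIT, frames=[4,5] (faults so far: 3)
  step 12: ref 3 -> FAULT, evict 5, frames=[4,3] (faults so far: 4)
  step 13: ref 4 -> HIT, frames=[4,3] (faults so far: 4)
  step 14: ref 4 -> HIT, frames=[4,3] (faults so far: 4)
  LRU total faults: 4
--- Optimal ---
  step 0: ref 4 -> FAULT, frames=[4,-] (faults so far: 1)
  step 1: ref 2 -> FAULT, frames=[4,2] (faults so far: 2)
  step 2: ref 4 -> HIT, frames=[4,2] (faults so far: 2)
  step 3: ref 2 -> HIT, frames=[4,2] (faults so far: 2)
  step 4: ref 4 -> HIT, frames=[4,2] (faults so far: 2)
  step 5: ref 5 -> FAULT, evict 2, frames=[4,5] (faults so far: 3)
  step 6: ref 5 -> HIT, frames=[4,5] (faults so far: 3)
  step 7: ref 5 -> HIT, frames=[4,5] (faults so far: 3)
  step 8: ref 4 -> HIT, frames=[4,5] (faults so far: 3)
  step 9: ref 4 -> HIT, frames=[4,5] (faults so far: 3)
  step 10: ref 4 -> HIT, frames=[4,5] (faults so far: 3)
  step 11: ref 4 -> HIT, frames=[4,5] (faults so far: 3)
  step 12: ref 3 -> FAULT, evict 5, frames=[4,3] (faults so far: 4)
  step 13: ref 4 -> HIT, frames=[4,3] (faults so far: 4)
  step 14: ref 4 -> HIT, frames=[4,3] (faults so far: 4)
  Optimal total faults: 4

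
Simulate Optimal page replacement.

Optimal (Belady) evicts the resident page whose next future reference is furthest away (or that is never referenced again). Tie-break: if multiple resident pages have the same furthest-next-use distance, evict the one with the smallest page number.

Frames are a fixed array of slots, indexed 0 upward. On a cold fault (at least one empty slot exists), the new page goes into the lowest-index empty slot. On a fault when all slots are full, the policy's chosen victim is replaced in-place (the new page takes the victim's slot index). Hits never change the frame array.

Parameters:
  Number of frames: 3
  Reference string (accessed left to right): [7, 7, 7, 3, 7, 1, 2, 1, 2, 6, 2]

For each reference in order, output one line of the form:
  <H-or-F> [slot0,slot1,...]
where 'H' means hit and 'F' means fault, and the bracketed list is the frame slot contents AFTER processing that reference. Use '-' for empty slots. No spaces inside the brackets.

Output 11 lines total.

F [7,-,-]
H [7,-,-]
H [7,-,-]
F [7,3,-]
H [7,3,-]
F [7,3,1]
F [7,2,1]
H [7,2,1]
H [7,2,1]
F [7,2,6]
H [7,2,6]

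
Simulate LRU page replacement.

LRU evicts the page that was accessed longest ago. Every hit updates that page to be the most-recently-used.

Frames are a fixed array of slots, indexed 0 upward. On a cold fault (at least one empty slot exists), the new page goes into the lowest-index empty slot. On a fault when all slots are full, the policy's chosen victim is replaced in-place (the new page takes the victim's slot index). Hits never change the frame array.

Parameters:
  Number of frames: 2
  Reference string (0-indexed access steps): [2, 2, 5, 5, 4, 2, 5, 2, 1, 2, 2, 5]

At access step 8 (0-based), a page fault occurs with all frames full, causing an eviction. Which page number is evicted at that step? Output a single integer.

Answer: 5

Derivation:
Step 0: ref 2 -> FAULT, frames=[2,-]
Step 1: ref 2 -> HIT, frames=[2,-]
Step 2: ref 5 -> FAULT, frames=[2,5]
Step 3: ref 5 -> HIT, frames=[2,5]
Step 4: ref 4 -> FAULT, evict 2, frames=[4,5]
Step 5: ref 2 -> FAULT, evict 5, frames=[4,2]
Step 6: ref 5 -> FAULT, evict 4, frames=[5,2]
Step 7: ref 2 -> HIT, frames=[5,2]
Step 8: ref 1 -> FAULT, evict 5, frames=[1,2]
At step 8: evicted page 5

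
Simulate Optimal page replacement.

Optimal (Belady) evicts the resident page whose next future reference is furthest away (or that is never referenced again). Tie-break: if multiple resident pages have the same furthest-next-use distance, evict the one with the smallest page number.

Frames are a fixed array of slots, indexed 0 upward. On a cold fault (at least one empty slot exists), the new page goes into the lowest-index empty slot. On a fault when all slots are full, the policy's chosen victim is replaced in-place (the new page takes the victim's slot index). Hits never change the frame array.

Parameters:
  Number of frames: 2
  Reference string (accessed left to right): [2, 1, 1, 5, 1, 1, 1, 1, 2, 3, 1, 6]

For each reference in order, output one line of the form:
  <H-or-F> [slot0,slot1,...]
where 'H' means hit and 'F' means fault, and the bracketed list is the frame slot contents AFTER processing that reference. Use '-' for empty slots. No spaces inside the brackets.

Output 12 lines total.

F [2,-]
F [2,1]
H [2,1]
F [5,1]
H [5,1]
H [5,1]
H [5,1]
H [5,1]
F [2,1]
F [3,1]
H [3,1]
F [3,6]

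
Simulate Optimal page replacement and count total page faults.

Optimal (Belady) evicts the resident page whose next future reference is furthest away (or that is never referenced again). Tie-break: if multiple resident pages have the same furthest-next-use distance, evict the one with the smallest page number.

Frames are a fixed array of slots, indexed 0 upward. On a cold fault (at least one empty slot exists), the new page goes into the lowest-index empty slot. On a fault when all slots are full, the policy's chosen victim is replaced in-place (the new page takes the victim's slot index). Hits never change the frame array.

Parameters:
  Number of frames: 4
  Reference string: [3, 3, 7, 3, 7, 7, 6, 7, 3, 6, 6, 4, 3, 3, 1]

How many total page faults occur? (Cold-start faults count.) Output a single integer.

Answer: 5

Derivation:
Step 0: ref 3 → FAULT, frames=[3,-,-,-]
Step 1: ref 3 → HIT, frames=[3,-,-,-]
Step 2: ref 7 → FAULT, frames=[3,7,-,-]
Step 3: ref 3 → HIT, frames=[3,7,-,-]
Step 4: ref 7 → HIT, frames=[3,7,-,-]
Step 5: ref 7 → HIT, frames=[3,7,-,-]
Step 6: ref 6 → FAULT, frames=[3,7,6,-]
Step 7: ref 7 → HIT, frames=[3,7,6,-]
Step 8: ref 3 → HIT, frames=[3,7,6,-]
Step 9: ref 6 → HIT, frames=[3,7,6,-]
Step 10: ref 6 → HIT, frames=[3,7,6,-]
Step 11: ref 4 → FAULT, frames=[3,7,6,4]
Step 12: ref 3 → HIT, frames=[3,7,6,4]
Step 13: ref 3 → HIT, frames=[3,7,6,4]
Step 14: ref 1 → FAULT (evict 3), frames=[1,7,6,4]
Total faults: 5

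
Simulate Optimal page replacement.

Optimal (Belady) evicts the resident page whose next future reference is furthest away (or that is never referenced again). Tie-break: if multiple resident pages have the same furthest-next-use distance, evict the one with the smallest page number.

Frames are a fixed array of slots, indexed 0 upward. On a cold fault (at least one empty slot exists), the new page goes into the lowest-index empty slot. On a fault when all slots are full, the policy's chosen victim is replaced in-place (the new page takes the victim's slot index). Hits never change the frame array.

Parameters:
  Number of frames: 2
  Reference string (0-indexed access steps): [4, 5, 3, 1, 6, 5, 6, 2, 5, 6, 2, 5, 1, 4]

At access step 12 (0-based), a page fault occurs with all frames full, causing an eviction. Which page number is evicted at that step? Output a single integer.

Answer: 5

Derivation:
Step 0: ref 4 -> FAULT, frames=[4,-]
Step 1: ref 5 -> FAULT, frames=[4,5]
Step 2: ref 3 -> FAULT, evict 4, frames=[3,5]
Step 3: ref 1 -> FAULT, evict 3, frames=[1,5]
Step 4: ref 6 -> FAULT, evict 1, frames=[6,5]
Step 5: ref 5 -> HIT, frames=[6,5]
Step 6: ref 6 -> HIT, frames=[6,5]
Step 7: ref 2 -> FAULT, evict 6, frames=[2,5]
Step 8: ref 5 -> HIT, frames=[2,5]
Step 9: ref 6 -> FAULT, evict 5, frames=[2,6]
Step 10: ref 2 -> HIT, frames=[2,6]
Step 11: ref 5 -> FAULT, evict 2, frames=[5,6]
Step 12: ref 1 -> FAULT, evict 5, frames=[1,6]
At step 12: evicted page 5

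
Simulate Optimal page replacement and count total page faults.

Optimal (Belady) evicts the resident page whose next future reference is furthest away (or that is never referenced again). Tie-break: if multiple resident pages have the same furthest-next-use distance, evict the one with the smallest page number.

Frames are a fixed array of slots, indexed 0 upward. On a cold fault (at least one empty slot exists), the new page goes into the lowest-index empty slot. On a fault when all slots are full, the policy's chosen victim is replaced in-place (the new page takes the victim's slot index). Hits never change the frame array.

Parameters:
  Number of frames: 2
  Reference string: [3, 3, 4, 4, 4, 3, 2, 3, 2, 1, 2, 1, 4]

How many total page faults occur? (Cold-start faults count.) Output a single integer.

Step 0: ref 3 → FAULT, frames=[3,-]
Step 1: ref 3 → HIT, frames=[3,-]
Step 2: ref 4 → FAULT, frames=[3,4]
Step 3: ref 4 → HIT, frames=[3,4]
Step 4: ref 4 → HIT, frames=[3,4]
Step 5: ref 3 → HIT, frames=[3,4]
Step 6: ref 2 → FAULT (evict 4), frames=[3,2]
Step 7: ref 3 → HIT, frames=[3,2]
Step 8: ref 2 → HIT, frames=[3,2]
Step 9: ref 1 → FAULT (evict 3), frames=[1,2]
Step 10: ref 2 → HIT, frames=[1,2]
Step 11: ref 1 → HIT, frames=[1,2]
Step 12: ref 4 → FAULT (evict 1), frames=[4,2]
Total faults: 5

Answer: 5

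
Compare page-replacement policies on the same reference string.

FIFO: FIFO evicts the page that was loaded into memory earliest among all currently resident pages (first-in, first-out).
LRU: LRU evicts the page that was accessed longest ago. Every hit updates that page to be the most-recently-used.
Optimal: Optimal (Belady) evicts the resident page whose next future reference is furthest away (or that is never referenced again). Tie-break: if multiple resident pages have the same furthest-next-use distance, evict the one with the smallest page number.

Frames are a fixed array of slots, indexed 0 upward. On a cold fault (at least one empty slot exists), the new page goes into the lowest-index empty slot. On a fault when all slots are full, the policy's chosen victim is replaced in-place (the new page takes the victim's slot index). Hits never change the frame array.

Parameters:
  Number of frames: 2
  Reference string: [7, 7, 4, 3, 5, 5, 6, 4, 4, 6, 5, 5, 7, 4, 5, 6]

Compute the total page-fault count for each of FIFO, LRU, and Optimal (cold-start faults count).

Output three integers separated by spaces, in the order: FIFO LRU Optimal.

Answer: 11 11 9

Derivation:
--- FIFO ---
  step 0: ref 7 -> FAULT, frames=[7,-] (faults so far: 1)
  step 1: ref 7 -> HIT, frames=[7,-] (faults so far: 1)
  step 2: ref 4 -> FAULT, frames=[7,4] (faults so far: 2)
  step 3: ref 3 -> FAULT, evict 7, frames=[3,4] (faults so far: 3)
  step 4: ref 5 -> FAULT, evict 4, frames=[3,5] (faults so far: 4)
  step 5: ref 5 -> HIT, frames=[3,5] (faults so far: 4)
  step 6: ref 6 -> FAULT, evict 3, frames=[6,5] (faults so far: 5)
  step 7: ref 4 -> FAULT, evict 5, frames=[6,4] (faults so far: 6)
  step 8: ref 4 -> HIT, frames=[6,4] (faults so far: 6)
  step 9: ref 6 -> HIT, frames=[6,4] (faults so far: 6)
  step 10: ref 5 -> FAULT, evict 6, frames=[5,4] (faults so far: 7)
  step 11: ref 5 -> HIT, frames=[5,4] (faults so far: 7)
  step 12: ref 7 -> FAULT, evict 4, frames=[5,7] (faults so far: 8)
  step 13: ref 4 -> FAULT, evict 5, frames=[4,7] (faults so far: 9)
  step 14: ref 5 -> FAULT, evict 7, frames=[4,5] (faults so far: 10)
  step 15: ref 6 -> FAULT, evict 4, frames=[6,5] (faults so far: 11)
  FIFO total faults: 11
--- LRU ---
  step 0: ref 7 -> FAULT, frames=[7,-] (faults so far: 1)
  step 1: ref 7 -> HIT, frames=[7,-] (faults so far: 1)
  step 2: ref 4 -> FAULT, frames=[7,4] (faults so far: 2)
  step 3: ref 3 -> FAULT, evict 7, frames=[3,4] (faults so far: 3)
  step 4: ref 5 -> FAULT, evict 4, frames=[3,5] (faults so far: 4)
  step 5: ref 5 -> HIT, frames=[3,5] (faults so far: 4)
  step 6: ref 6 -> FAULT, evict 3, frames=[6,5] (faults so far: 5)
  step 7: ref 4 -> FAULT, evict 5, frames=[6,4] (faults so far: 6)
  step 8: ref 4 -> HIT, frames=[6,4] (faults so far: 6)
  step 9: ref 6 -> HIT, frames=[6,4] (faults so far: 6)
  step 10: ref 5 -> FAULT, evict 4, frames=[6,5] (faults so far: 7)
  step 11: ref 5 -> HIT, frames=[6,5] (faults so far: 7)
  step 12: ref 7 -> FAULT, evict 6, frames=[7,5] (faults so far: 8)
  step 13: ref 4 -> FAULT, evict 5, frames=[7,4] (faults so far: 9)
  step 14: ref 5 -> FAULT, evict 7, frames=[5,4] (faults so far: 10)
  step 15: ref 6 -> FAULT, evict 4, frames=[5,6] (faults so far: 11)
  LRU total faults: 11
--- Optimal ---
  step 0: ref 7 -> FAULT, frames=[7,-] (faults so far: 1)
  step 1: ref 7 -> HIT, frames=[7,-] (faults so far: 1)
  step 2: ref 4 -> FAULT, frames=[7,4] (faults so far: 2)
  step 3: ref 3 -> FAULT, evict 7, frames=[3,4] (faults so far: 3)
  step 4: ref 5 -> FAULT, evict 3, frames=[5,4] (faults so far: 4)
  step 5: ref 5 -> HIT, frames=[5,4] (faults so far: 4)
  step 6: ref 6 -> FAULT, evict 5, frames=[6,4] (faults so far: 5)
  step 7: ref 4 -> HIT, frames=[6,4] (faults so far: 5)
  step 8: ref 4 -> HIT, frames=[6,4] (faults so far: 5)
  step 9: ref 6 -> HIT, frames=[6,4] (faults so far: 5)
  step 10: ref 5 -> FAULT, evict 6, frames=[5,4] (faults so far: 6)
  step 11: ref 5 -> HIT, frames=[5,4] (faults so far: 6)
  step 12: ref 7 -> FAULT, evict 5, frames=[7,4] (faults so far: 7)
  step 13: ref 4 -> HIT, frames=[7,4] (faults so far: 7)
  step 14: ref 5 -> FAULT, evict 4, frames=[7,5] (faults so far: 8)
  step 15: ref 6 -> FAULT, evict 5, frames=[7,6] (faults so far: 9)
  Optimal total faults: 9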